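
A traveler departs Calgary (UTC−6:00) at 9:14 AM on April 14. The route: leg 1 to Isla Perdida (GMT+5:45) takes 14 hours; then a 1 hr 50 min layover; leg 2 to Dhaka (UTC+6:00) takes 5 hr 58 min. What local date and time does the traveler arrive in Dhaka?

7:02 PM on Apr 15

Convert departure to UTC: 9:14 AM + 6:00 = 3:14 PM UTC on Apr 14.
Add 14 hours leg 1 → 5:14 AM UTC (Apr 15).
Add 1 hour and 50 minutes layover in Isla Perdida → 7:04 AM UTC.
Add 5 hours 58 minutes leg 2 → 1:02 PM UTC.
Dhaka is UTC+6:00, so local arrival = 1:02 PM + 6:00 = 7:02 PM on Apr 15.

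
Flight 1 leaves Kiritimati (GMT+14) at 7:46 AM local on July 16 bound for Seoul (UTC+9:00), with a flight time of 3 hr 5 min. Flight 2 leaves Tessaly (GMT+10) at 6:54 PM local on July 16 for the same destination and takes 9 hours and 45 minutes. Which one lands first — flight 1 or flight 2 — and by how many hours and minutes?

the first, by 21 hours 48 minutes

Flight 1 in UTC: 7:46 AM − 14:00 = 5:46 PM on Jul 15.
+3 hours 5 minutes → arrive 8:51 PM UTC on Jul 15.
Flight 2 in UTC: 6:54 PM − 10:00 = 8:54 AM on Jul 16.
+9 hours and 45 minutes → arrive 6:39 PM UTC on Jul 16.
Flight 1 lands earlier by 21 hours 48 minutes.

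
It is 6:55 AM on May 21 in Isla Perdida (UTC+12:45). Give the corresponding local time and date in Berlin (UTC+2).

In UTC: 6:55 AM − 12:45 = 6:10 PM on May 20.
Berlin is UTC+2:00: 6:10 PM + 2:00 = 8:10 PM on May 20.

8:10 PM on May 20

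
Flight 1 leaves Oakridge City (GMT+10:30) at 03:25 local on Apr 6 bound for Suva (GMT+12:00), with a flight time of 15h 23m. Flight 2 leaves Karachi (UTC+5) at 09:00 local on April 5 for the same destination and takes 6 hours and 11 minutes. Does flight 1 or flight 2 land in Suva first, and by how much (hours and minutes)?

the second, by 22 hours 7 minutes

Flight 1 in UTC: 03:25 − 10:30 = 16:55 on Apr 5.
+15 hours and 23 minutes → arrive 08:18 UTC on Apr 6.
Flight 2 in UTC: 09:00 − 5:00 = 04:00 on Apr 5.
+6 hours 11 minutes → arrive 10:11 UTC on Apr 5.
Flight 2 lands earlier by 22 hours 7 minutes.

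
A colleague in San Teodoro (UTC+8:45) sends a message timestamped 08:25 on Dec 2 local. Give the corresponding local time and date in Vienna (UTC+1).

00:40 on December 2

In UTC: 08:25 − 8:45 = 23:40 on Dec 1.
Vienna is UTC+1:00: 23:40 + 1:00 = 00:40 on Dec 2.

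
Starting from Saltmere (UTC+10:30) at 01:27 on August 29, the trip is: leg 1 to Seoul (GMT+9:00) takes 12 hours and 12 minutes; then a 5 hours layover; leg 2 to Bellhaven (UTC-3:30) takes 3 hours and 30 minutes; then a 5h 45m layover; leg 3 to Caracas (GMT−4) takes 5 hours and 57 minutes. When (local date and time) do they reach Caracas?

Convert departure to UTC: 01:27 − 10:30 = 14:57 UTC on Aug 28.
Add 12 hours and 12 minutes leg 1 → 03:09 UTC (Aug 29).
Add 5 hours layover in Seoul → 08:09 UTC.
Add 3 hours 30 minutes leg 2 → 11:39 UTC.
Add 5 hours 45 minutes layover in Bellhaven → 17:24 UTC.
Add 5 hours and 57 minutes leg 3 → 23:21 UTC.
Caracas is UTC−4:00, so local arrival = 23:21 − 4:00 = 19:21 on Aug 29.

19:21 on Aug 29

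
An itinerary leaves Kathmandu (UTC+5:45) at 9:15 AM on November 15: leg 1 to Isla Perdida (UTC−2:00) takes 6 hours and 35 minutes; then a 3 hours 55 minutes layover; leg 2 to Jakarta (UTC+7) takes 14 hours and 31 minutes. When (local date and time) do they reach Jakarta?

Convert departure to UTC: 9:15 AM − 5:45 = 3:30 AM UTC on Nov 15.
Add 6 hours and 35 minutes leg 1 → 10:05 AM UTC.
Add 3 hours 55 minutes layover in Isla Perdida → 2:00 PM UTC.
Add 14 hours and 31 minutes leg 2 → 4:31 AM UTC (Nov 16).
Jakarta is UTC+7:00, so local arrival = 4:31 AM + 7:00 = 11:31 AM on Nov 16.

11:31 AM on Nov 16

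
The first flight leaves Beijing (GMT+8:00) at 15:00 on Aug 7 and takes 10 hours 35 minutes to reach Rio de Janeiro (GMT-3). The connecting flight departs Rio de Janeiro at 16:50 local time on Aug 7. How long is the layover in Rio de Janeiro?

Convert departure to UTC: 15:00 − 8:00 = 07:00 UTC on Aug 7.
Add 10 hours and 35 minutes flight time → 17:35 UTC.
Rio de Janeiro is UTC−3:00, so local arrival = 17:35 − 3:00 = 14:35 on Aug 7.
Layover = 16:50 − 14:35 = 2 hours 15 minutes.

2 hours 15 minutes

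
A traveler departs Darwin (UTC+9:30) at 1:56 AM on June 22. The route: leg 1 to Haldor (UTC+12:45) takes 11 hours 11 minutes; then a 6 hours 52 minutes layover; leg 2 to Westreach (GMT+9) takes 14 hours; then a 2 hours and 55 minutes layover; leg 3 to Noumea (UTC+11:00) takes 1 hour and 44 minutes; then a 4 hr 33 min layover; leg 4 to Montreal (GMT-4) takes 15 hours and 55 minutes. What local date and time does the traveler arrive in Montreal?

9:36 PM on Jun 23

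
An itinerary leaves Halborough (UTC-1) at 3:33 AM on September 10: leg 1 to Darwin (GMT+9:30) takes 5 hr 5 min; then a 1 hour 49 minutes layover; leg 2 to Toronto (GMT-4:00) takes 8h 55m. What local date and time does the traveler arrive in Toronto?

Convert departure to UTC: 3:33 AM + 1:00 = 4:33 AM UTC on Sep 10.
Add 5 hours 5 minutes leg 1 → 9:38 AM UTC.
Add 1 hour 49 minutes layover in Darwin → 11:27 AM UTC.
Add 8 hours 55 minutes leg 2 → 8:22 PM UTC.
Toronto is UTC−4:00, so local arrival = 8:22 PM − 4:00 = 4:22 PM on Sep 10.

4:22 PM on Sep 10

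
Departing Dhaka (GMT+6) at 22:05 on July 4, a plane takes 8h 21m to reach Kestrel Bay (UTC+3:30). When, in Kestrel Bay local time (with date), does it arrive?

03:56 on July 5

Convert departure to UTC: 22:05 − 6:00 = 16:05 UTC on Jul 4.
Add 8 hours 21 minutes travel time → 00:26 UTC (Jul 5).
Kestrel Bay is UTC+3:30, so local arrival = 00:26 + 3:30 = 03:56 on Jul 5.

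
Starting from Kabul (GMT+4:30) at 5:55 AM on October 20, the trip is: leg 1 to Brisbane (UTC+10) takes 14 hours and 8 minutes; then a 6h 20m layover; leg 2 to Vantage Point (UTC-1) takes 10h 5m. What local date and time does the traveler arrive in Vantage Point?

Convert departure to UTC: 5:55 AM − 4:30 = 1:25 AM UTC on Oct 20.
Add 14 hours and 8 minutes leg 1 → 3:33 PM UTC.
Add 6 hours and 20 minutes layover in Brisbane → 9:53 PM UTC.
Add 10 hours 5 minutes leg 2 → 7:58 AM UTC (Oct 21).
Vantage Point is UTC−1:00, so local arrival = 7:58 AM − 1:00 = 6:58 AM on Oct 21.

6:58 AM on Oct 21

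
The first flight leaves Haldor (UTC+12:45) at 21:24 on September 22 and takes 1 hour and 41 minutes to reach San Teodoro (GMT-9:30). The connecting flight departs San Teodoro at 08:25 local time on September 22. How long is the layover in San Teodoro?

Convert departure to UTC: 21:24 − 12:45 = 08:39 UTC on Sep 22.
Add 1 hour 41 minutes flight time → 10:20 UTC.
San Teodoro is UTC−9:30, so local arrival = 10:20 − 9:30 = 00:50 on Sep 22.
Layover = 08:25 − 00:50 = 7 hours 35 minutes.

7 hours 35 minutes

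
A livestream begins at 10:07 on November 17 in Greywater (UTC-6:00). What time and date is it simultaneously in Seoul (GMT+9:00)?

01:07 on November 18

Seoul is 15:00 ahead of Greywater.
Shift by the zone difference: 10:07 + 15:00 = 01:07 on Nov 18 in Seoul.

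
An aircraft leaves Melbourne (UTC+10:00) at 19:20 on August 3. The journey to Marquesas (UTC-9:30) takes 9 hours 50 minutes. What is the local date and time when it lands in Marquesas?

09:40 on Aug 3

Marquesas is 19:30 behind Melbourne.
After 9 hours 50 minutes it is 05:10 (Aug 4) in Melbourne.
Shift by the zone difference: 05:10 − 19:30 = 09:40 on Aug 3 in Marquesas.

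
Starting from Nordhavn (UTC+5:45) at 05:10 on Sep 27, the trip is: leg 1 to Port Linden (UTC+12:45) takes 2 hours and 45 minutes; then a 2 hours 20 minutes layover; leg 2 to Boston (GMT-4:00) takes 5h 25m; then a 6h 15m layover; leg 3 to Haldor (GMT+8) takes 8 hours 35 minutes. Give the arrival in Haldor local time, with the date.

08:45 on September 28

Convert departure to UTC: 05:10 − 5:45 = 23:25 UTC on Sep 26.
Add 2 hours and 45 minutes leg 1 → 02:10 UTC (Sep 27).
Add 2 hours 20 minutes layover in Port Linden → 04:30 UTC.
Add 5 hours 25 minutes leg 2 → 09:55 UTC.
Add 6 hours 15 minutes layover in Boston → 16:10 UTC.
Add 8 hours 35 minutes leg 3 → 00:45 UTC (Sep 28).
Haldor is UTC+8:00, so local arrival = 00:45 + 8:00 = 08:45 on Sep 28.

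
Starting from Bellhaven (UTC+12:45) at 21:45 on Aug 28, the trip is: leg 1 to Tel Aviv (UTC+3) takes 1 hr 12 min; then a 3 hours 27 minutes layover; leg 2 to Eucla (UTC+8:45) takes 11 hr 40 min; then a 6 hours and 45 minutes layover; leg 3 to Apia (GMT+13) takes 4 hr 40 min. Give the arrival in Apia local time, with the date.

01:44 on August 30

Convert departure to UTC: 21:45 − 12:45 = 09:00 UTC on Aug 28.
Add 1 hour 12 minutes leg 1 → 10:12 UTC.
Add 3 hours and 27 minutes layover in Tel Aviv → 13:39 UTC.
Add 11 hours and 40 minutes leg 2 → 01:19 UTC (Aug 29).
Add 6 hours 45 minutes layover in Eucla → 08:04 UTC.
Add 4 hours 40 minutes leg 3 → 12:44 UTC.
Apia is UTC+13:00, so local arrival = 12:44 + 13:00 = 01:44 on Aug 30.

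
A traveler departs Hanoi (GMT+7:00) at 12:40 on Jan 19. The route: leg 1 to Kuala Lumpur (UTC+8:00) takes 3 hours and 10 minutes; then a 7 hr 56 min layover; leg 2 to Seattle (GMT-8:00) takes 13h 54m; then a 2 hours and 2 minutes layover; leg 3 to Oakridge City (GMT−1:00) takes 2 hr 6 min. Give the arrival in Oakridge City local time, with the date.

09:48 on January 20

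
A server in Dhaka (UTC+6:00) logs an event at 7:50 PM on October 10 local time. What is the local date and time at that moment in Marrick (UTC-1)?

Marrick is 7:00 behind Dhaka.
Shift by the zone difference: 7:50 PM − 7:00 = 12:50 PM on Oct 10 in Marrick.

12:50 PM on Oct 10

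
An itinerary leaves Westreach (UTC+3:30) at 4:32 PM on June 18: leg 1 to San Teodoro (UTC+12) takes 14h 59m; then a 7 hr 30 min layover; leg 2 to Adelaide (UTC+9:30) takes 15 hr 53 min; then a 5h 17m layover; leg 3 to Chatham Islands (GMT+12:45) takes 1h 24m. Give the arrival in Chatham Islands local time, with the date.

Convert departure to UTC: 4:32 PM − 3:30 = 1:02 PM UTC on Jun 18.
Add 14 hours 59 minutes leg 1 → 4:01 AM UTC (Jun 19).
Add 7 hours and 30 minutes layover in San Teodoro → 11:31 AM UTC.
Add 15 hours and 53 minutes leg 2 → 3:24 AM UTC (Jun 20).
Add 5 hours 17 minutes layover in Adelaide → 8:41 AM UTC.
Add 1 hour 24 minutes leg 3 → 10:05 AM UTC.
Chatham Islands is UTC+12:45, so local arrival = 10:05 AM + 12:45 = 10:50 PM on Jun 20.

10:50 PM on June 20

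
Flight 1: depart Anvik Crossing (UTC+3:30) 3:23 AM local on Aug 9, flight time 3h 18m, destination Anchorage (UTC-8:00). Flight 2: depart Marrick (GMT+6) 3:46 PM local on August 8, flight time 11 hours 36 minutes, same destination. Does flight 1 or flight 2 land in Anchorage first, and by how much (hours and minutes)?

Flight 1 in UTC: 3:23 AM − 3:30 = 11:53 PM on Aug 8.
+3 hours 18 minutes → arrive 3:11 AM UTC on Aug 9.
Flight 2 in UTC: 3:46 PM − 6:00 = 9:46 AM on Aug 8.
+11 hours and 36 minutes → arrive 9:22 PM UTC on Aug 8.
Flight 2 lands earlier by 5 hours 49 minutes.

the second, by 5 hours 49 minutes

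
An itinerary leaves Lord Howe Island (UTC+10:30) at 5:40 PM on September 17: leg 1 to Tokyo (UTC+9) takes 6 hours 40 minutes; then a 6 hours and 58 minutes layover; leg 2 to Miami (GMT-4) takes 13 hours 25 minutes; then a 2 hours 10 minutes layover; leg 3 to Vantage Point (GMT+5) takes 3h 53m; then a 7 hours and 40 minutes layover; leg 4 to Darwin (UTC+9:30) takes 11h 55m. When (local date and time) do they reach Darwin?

Convert departure to UTC: 5:40 PM − 10:30 = 7:10 AM UTC on Sep 17.
Add 6 hours 40 minutes leg 1 → 1:50 PM UTC.
Add 6 hours and 58 minutes layover in Tokyo → 8:48 PM UTC.
Add 13 hours and 25 minutes leg 2 → 10:13 AM UTC (Sep 18).
Add 2 hours 10 minutes layover in Miami → 12:23 PM UTC.
Add 3 hours and 53 minutes leg 3 → 4:16 PM UTC.
Add 7 hours 40 minutes layover in Vantage Point → 11:56 PM UTC.
Add 11 hours and 55 minutes leg 4 → 11:51 AM UTC (Sep 19).
Darwin is UTC+9:30, so local arrival = 11:51 AM + 9:30 = 9:21 PM on Sep 19.

9:21 PM on September 19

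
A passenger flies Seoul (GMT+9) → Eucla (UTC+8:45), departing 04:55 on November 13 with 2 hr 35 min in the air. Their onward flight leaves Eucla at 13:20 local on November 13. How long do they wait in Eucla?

6 hours 5 minutes

Convert departure to UTC: 04:55 − 9:00 = 19:55 UTC on Nov 12.
Add 2 hours and 35 minutes flight time → 22:30 UTC.
Eucla is UTC+8:45, so local arrival = 22:30 + 8:45 = 07:15 on Nov 13.
Layover = 13:20 − 07:15 = 6 hours 5 minutes.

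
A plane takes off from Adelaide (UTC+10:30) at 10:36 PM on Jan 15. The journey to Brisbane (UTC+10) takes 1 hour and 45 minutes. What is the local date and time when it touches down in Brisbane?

11:51 PM on Jan 15

Convert departure to UTC: 10:36 PM − 10:30 = 12:06 PM UTC on Jan 15.
Add 1 hour and 45 minutes travel time → 1:51 PM UTC.
Brisbane is UTC+10:00, so local arrival = 1:51 PM + 10:00 = 11:51 PM on Jan 15.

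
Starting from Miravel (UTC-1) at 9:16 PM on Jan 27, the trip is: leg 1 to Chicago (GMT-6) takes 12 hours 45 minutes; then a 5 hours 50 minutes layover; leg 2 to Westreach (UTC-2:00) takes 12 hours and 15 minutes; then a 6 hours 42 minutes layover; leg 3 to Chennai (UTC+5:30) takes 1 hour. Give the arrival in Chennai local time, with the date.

6:18 PM on January 29

Convert departure to UTC: 9:16 PM + 1:00 = 10:16 PM UTC on Jan 27.
Add 12 hours 45 minutes leg 1 → 11:01 AM UTC (Jan 28).
Add 5 hours and 50 minutes layover in Chicago → 4:51 PM UTC.
Add 12 hours and 15 minutes leg 2 → 5:06 AM UTC (Jan 29).
Add 6 hours and 42 minutes layover in Westreach → 11:48 AM UTC.
Add 1 hour leg 3 → 12:48 PM UTC.
Chennai is UTC+5:30, so local arrival = 12:48 PM + 5:30 = 6:18 PM on Jan 29.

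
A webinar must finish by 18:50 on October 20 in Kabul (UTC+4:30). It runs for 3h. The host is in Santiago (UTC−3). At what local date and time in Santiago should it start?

08:20 on October 20

Target end time in UTC: 18:50 − 4:30 = 14:20 on Oct 20.
Subtract 3 hours → start 11:20 UTC on Oct 20.
Santiago is UTC−3:00: 11:20 − 3:00 = 08:20 on Oct 20.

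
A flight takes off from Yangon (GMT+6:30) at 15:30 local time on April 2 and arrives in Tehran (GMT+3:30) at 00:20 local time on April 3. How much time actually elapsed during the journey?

11 hours 50 minutes

Tehran is 3:00 behind Yangon.
Clock-face elapsed time (ignoring zones) is 8 hours 50 minutes.
Actual elapsed = 8 hours 50 minutes + 3:00 = 11 hours 50 minutes.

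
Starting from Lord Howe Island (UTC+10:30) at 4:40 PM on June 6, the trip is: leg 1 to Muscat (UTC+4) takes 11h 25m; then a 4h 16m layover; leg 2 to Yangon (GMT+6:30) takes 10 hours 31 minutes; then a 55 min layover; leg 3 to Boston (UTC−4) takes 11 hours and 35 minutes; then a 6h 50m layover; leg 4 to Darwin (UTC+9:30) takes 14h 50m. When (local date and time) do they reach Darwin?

Convert departure to UTC: 4:40 PM − 10:30 = 6:10 AM UTC on Jun 6.
Add 11 hours and 25 minutes leg 1 → 5:35 PM UTC.
Add 4 hours 16 minutes layover in Muscat → 9:51 PM UTC.
Add 10 hours and 31 minutes leg 2 → 8:22 AM UTC (Jun 7).
Add 55 minutes layover in Yangon → 9:17 AM UTC.
Add 11 hours 35 minutes leg 3 → 8:52 PM UTC.
Add 6 hours 50 minutes layover in Boston → 3:42 AM UTC (Jun 8).
Add 14 hours and 50 minutes leg 4 → 6:32 PM UTC.
Darwin is UTC+9:30, so local arrival = 6:32 PM + 9:30 = 4:02 AM on Jun 9.

4:02 AM on June 9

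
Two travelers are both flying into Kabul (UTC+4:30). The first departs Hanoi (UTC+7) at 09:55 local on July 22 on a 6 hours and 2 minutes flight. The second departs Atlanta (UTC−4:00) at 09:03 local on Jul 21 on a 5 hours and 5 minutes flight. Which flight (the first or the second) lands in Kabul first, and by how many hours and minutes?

Flight 1 in UTC: 09:55 − 7:00 = 02:55 on Jul 22.
+6 hours 2 minutes → arrive 08:57 UTC on Jul 22.
Flight 2 in UTC: 09:03 + 4:00 = 13:03 on Jul 21.
+5 hours and 5 minutes → arrive 18:08 UTC on Jul 21.
Flight 2 lands earlier by 14 hours 49 minutes.

the second, by 14 hours 49 minutes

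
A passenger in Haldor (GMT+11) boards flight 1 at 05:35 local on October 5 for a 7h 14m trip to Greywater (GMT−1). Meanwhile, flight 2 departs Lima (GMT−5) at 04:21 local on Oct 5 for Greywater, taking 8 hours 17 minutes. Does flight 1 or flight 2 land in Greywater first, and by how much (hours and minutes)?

Flight 1 in UTC: 05:35 − 11:00 = 18:35 on Oct 4.
+7 hours and 14 minutes → arrive 01:49 UTC on Oct 5.
Flight 2 in UTC: 04:21 + 5:00 = 09:21 on Oct 5.
+8 hours 17 minutes → arrive 17:38 UTC on Oct 5.
Flight 1 lands earlier by 15 hours 49 minutes.

the first, by 15 hours 49 minutes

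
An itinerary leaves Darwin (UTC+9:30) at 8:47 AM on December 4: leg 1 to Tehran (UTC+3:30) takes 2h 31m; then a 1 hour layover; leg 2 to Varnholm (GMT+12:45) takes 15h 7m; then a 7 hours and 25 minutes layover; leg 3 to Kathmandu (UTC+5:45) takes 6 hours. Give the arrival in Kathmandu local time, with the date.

1:05 PM on December 5

Convert departure to UTC: 8:47 AM − 9:30 = 11:17 PM UTC on Dec 3.
Add 2 hours 31 minutes leg 1 → 1:48 AM UTC (Dec 4).
Add 1 hour layover in Tehran → 2:48 AM UTC.
Add 15 hours and 7 minutes leg 2 → 5:55 PM UTC.
Add 7 hours and 25 minutes layover in Varnholm → 1:20 AM UTC (Dec 5).
Add 6 hours leg 3 → 7:20 AM UTC.
Kathmandu is UTC+5:45, so local arrival = 7:20 AM + 5:45 = 1:05 PM on Dec 5.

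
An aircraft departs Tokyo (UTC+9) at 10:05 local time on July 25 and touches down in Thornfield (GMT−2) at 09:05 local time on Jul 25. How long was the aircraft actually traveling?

10 hours

Thornfield is 11:00 behind Tokyo.
Clock-face elapsed time (ignoring zones) is −1 hour.
Actual elapsed = −1 hour + 11:00 = 10 hours.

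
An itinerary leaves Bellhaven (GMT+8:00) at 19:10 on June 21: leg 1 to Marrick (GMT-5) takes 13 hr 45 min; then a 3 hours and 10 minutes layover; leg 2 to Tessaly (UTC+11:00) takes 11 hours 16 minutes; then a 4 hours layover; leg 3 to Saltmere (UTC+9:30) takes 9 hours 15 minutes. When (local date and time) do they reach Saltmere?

Convert departure to UTC: 19:10 − 8:00 = 11:10 UTC on Jun 21.
Add 13 hours 45 minutes leg 1 → 00:55 UTC (Jun 22).
Add 3 hours 10 minutes layover in Marrick → 04:05 UTC.
Add 11 hours and 16 minutes leg 2 → 15:21 UTC.
Add 4 hours layover in Tessaly → 19:21 UTC.
Add 9 hours 15 minutes leg 3 → 04:36 UTC (Jun 23).
Saltmere is UTC+9:30, so local arrival = 04:36 + 9:30 = 14:06 on Jun 23.

14:06 on Jun 23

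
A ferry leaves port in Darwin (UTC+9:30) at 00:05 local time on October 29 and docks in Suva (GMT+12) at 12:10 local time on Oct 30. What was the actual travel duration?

Departure in UTC: 00:05 − 9:30 = 14:35 on Oct 28.
Arrival in UTC: 12:10 − 12:00 = 00:10 on Oct 30.
Elapsed = 00:10 − 14:35 (+2 days) = 33 hours 35 minutes.

33 hours 35 minutes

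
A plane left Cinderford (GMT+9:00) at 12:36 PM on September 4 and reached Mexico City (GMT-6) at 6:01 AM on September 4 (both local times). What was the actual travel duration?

8 hours 25 minutes

Departure in UTC: 12:36 PM − 9:00 = 3:36 AM on Sep 4.
Arrival in UTC: 6:01 AM + 6:00 = 12:01 PM on Sep 4.
Elapsed = 12:01 PM − 3:36 AM = 8 hours 25 minutes.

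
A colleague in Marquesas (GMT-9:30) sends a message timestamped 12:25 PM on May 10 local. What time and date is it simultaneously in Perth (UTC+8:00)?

In UTC: 12:25 PM + 9:30 = 9:55 PM on May 10.
Perth is UTC+8:00: 9:55 PM + 8:00 = 5:55 AM on May 11.

5:55 AM on May 11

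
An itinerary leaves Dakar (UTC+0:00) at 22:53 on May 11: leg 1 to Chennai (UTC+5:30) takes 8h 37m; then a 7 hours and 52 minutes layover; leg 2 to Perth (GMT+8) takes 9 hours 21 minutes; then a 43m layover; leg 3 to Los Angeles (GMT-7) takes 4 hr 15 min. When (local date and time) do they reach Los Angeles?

Dakar is at UTC+0, so departure is already 22:53 UTC on May 11.
Add 8 hours and 37 minutes leg 1 → 07:30 UTC (May 12).
Add 7 hours 52 minutes layover in Chennai → 15:22 UTC.
Add 9 hours 21 minutes leg 2 → 00:43 UTC (May 13).
Add 43 minutes layover in Perth → 01:26 UTC.
Add 4 hours 15 minutes leg 3 → 05:41 UTC.
Los Angeles is UTC−7:00, so local arrival = 05:41 − 7:00 = 22:41 on May 12.

22:41 on May 12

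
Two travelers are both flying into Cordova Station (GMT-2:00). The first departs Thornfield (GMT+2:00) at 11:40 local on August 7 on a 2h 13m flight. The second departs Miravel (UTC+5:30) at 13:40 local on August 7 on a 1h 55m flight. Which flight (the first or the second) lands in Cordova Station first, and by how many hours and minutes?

the second, by 1 hour 48 minutes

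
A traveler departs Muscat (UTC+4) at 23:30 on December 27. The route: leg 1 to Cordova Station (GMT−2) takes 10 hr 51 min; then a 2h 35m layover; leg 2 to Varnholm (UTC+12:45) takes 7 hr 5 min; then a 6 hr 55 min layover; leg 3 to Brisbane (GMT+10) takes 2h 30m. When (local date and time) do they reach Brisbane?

Convert departure to UTC: 23:30 − 4:00 = 19:30 UTC on Dec 27.
Add 10 hours and 51 minutes leg 1 → 06:21 UTC (Dec 28).
Add 2 hours and 35 minutes layover in Cordova Station → 08:56 UTC.
Add 7 hours 5 minutes leg 2 → 16:01 UTC.
Add 6 hours 55 minutes layover in Varnholm → 22:56 UTC.
Add 2 hours 30 minutes leg 3 → 01:26 UTC (Dec 29).
Brisbane is UTC+10:00, so local arrival = 01:26 + 10:00 = 11:26 on Dec 29.

11:26 on December 29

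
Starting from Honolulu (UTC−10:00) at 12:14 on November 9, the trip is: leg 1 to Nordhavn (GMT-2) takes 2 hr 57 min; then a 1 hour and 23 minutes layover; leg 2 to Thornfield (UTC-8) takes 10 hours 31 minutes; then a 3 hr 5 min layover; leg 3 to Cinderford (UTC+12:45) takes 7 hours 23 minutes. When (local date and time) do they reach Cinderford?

12:18 on Nov 11

Convert departure to UTC: 12:14 + 10:00 = 22:14 UTC on Nov 9.
Add 2 hours 57 minutes leg 1 → 01:11 UTC (Nov 10).
Add 1 hour and 23 minutes layover in Nordhavn → 02:34 UTC.
Add 10 hours and 31 minutes leg 2 → 13:05 UTC.
Add 3 hours and 5 minutes layover in Thornfield → 16:10 UTC.
Add 7 hours and 23 minutes leg 3 → 23:33 UTC.
Cinderford is UTC+12:45, so local arrival = 23:33 + 12:45 = 12:18 on Nov 11.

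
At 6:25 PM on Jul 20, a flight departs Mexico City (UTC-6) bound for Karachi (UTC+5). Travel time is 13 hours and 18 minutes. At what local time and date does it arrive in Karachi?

Convert departure to UTC: 6:25 PM + 6:00 = 12:25 AM UTC on Jul 21.
Add 13 hours and 18 minutes travel time → 1:43 PM UTC.
Karachi is UTC+5:00, so local arrival = 1:43 PM + 5:00 = 6:43 PM on Jul 21.

6:43 PM on July 21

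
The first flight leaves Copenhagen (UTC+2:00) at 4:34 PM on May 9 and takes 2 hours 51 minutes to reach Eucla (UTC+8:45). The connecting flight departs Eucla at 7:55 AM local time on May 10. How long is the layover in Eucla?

Convert departure to UTC: 4:34 PM − 2:00 = 2:34 PM UTC on May 9.
Add 2 hours and 51 minutes flight time → 5:25 PM UTC.
Eucla is UTC+8:45, so local arrival = 5:25 PM + 8:45 = 2:10 AM on May 10.
Layover = 7:55 AM − 2:10 AM = 5 hours 45 minutes.

5 hours 45 minutes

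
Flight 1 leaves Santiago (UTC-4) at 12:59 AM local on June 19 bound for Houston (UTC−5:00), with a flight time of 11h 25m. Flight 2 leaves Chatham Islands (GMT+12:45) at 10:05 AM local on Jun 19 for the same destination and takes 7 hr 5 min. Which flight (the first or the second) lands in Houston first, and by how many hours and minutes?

the second, by 11 hours 59 minutes

Flight 1 in UTC: 12:59 AM + 4:00 = 4:59 AM on Jun 19.
+11 hours and 25 minutes → arrive 4:24 PM UTC on Jun 19.
Flight 2 in UTC: 10:05 AM − 12:45 = 9:20 PM on Jun 18.
+7 hours and 5 minutes → arrive 4:25 AM UTC on Jun 19.
Flight 2 lands earlier by 11 hours 59 minutes.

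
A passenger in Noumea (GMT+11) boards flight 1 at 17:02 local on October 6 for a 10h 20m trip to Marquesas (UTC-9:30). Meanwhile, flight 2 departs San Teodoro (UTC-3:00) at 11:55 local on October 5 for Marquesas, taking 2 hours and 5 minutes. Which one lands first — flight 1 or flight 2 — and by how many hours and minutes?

the second, by 23 hours 22 minutes

Flight 1 in UTC: 17:02 − 11:00 = 06:02 on Oct 6.
+10 hours and 20 minutes → arrive 16:22 UTC on Oct 6.
Flight 2 in UTC: 11:55 + 3:00 = 14:55 on Oct 5.
+2 hours 5 minutes → arrive 17:00 UTC on Oct 5.
Flight 2 lands earlier by 23 hours 22 minutes.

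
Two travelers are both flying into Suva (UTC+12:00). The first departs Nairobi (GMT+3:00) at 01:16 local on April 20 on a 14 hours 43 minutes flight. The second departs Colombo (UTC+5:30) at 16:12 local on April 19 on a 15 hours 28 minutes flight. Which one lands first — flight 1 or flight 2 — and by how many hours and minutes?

the second, by 10 hours 49 minutes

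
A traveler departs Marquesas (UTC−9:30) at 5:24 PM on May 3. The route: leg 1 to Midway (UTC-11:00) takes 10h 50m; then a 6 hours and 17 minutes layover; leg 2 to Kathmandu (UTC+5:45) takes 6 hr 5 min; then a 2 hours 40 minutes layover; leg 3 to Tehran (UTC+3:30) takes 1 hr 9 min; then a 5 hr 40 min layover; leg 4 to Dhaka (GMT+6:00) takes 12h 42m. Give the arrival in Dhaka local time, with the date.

6:17 AM on May 6

Convert departure to UTC: 5:24 PM + 9:30 = 2:54 AM UTC on May 4.
Add 10 hours and 50 minutes leg 1 → 1:44 PM UTC.
Add 6 hours and 17 minutes layover in Midway → 8:01 PM UTC.
Add 6 hours and 5 minutes leg 2 → 2:06 AM UTC (May 5).
Add 2 hours 40 minutes layover in Kathmandu → 4:46 AM UTC.
Add 1 hour and 9 minutes leg 3 → 5:55 AM UTC.
Add 5 hours 40 minutes layover in Tehran → 11:35 AM UTC.
Add 12 hours 42 minutes leg 4 → 12:17 AM UTC (May 6).
Dhaka is UTC+6:00, so local arrival = 12:17 AM + 6:00 = 6:17 AM on May 6.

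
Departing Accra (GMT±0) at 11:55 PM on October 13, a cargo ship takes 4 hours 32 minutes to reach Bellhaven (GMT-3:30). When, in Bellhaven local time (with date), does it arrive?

12:57 AM on October 14

Accra is at UTC+0, so departure is already 11:55 PM UTC on Oct 13.
Add 4 hours and 32 minutes travel time → 4:27 AM UTC (Oct 14).
Bellhaven is UTC−3:30, so local arrival = 4:27 AM − 3:30 = 12:57 AM on Oct 14.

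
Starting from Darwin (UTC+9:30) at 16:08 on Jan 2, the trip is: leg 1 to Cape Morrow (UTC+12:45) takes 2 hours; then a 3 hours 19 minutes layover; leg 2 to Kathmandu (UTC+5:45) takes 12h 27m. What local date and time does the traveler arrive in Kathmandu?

06:09 on January 3

Convert departure to UTC: 16:08 − 9:30 = 06:38 UTC on Jan 2.
Add 2 hours leg 1 → 08:38 UTC.
Add 3 hours and 19 minutes layover in Cape Morrow → 11:57 UTC.
Add 12 hours 27 minutes leg 2 → 00:24 UTC (Jan 3).
Kathmandu is UTC+5:45, so local arrival = 00:24 + 5:45 = 06:09 on Jan 3.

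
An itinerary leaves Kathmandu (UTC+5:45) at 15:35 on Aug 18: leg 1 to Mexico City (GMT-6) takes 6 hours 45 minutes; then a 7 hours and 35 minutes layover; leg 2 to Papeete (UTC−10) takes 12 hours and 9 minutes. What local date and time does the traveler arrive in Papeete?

02:19 on Aug 19

Convert departure to UTC: 15:35 − 5:45 = 09:50 UTC on Aug 18.
Add 6 hours and 45 minutes leg 1 → 16:35 UTC.
Add 7 hours 35 minutes layover in Mexico City → 00:10 UTC (Aug 19).
Add 12 hours and 9 minutes leg 2 → 12:19 UTC.
Papeete is UTC−10:00, so local arrival = 12:19 − 10:00 = 02:19 on Aug 19.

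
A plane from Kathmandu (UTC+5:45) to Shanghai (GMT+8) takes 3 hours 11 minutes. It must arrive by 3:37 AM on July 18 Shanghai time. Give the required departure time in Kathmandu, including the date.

10:11 PM on July 17

Target arrival in UTC: 3:37 AM − 8:00 = 7:37 PM on Jul 17.
Subtract 3 hours and 11 minutes → departure 4:26 PM UTC on Jul 17.
Kathmandu is UTC+5:45: 4:26 PM + 5:45 = 10:11 PM on Jul 17.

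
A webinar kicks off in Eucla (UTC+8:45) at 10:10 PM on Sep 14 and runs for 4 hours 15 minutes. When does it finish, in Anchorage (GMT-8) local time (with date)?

9:40 AM on September 14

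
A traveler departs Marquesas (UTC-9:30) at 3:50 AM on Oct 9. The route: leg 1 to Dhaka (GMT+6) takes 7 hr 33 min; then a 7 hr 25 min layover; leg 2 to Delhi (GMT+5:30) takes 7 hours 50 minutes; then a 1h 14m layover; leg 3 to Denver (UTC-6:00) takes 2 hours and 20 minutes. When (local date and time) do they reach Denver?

9:42 AM on October 10

Convert departure to UTC: 3:50 AM + 9:30 = 1:20 PM UTC on Oct 9.
Add 7 hours and 33 minutes leg 1 → 8:53 PM UTC.
Add 7 hours 25 minutes layover in Dhaka → 4:18 AM UTC (Oct 10).
Add 7 hours 50 minutes leg 2 → 12:08 PM UTC.
Add 1 hour and 14 minutes layover in Delhi → 1:22 PM UTC.
Add 2 hours 20 minutes leg 3 → 3:42 PM UTC.
Denver is UTC−6:00, so local arrival = 3:42 PM − 6:00 = 9:42 AM on Oct 10.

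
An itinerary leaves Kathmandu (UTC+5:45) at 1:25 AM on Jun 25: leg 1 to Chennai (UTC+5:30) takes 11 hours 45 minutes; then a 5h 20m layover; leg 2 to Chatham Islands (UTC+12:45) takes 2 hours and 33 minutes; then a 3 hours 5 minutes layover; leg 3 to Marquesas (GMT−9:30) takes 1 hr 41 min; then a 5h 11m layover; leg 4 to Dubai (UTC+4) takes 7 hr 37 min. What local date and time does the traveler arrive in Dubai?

Convert departure to UTC: 1:25 AM − 5:45 = 7:40 PM UTC on Jun 24.
Add 11 hours and 45 minutes leg 1 → 7:25 AM UTC (Jun 25).
Add 5 hours and 20 minutes layover in Chennai → 12:45 PM UTC.
Add 2 hours and 33 minutes leg 2 → 3:18 PM UTC.
Add 3 hours 5 minutes layover in Chatham Islands → 6:23 PM UTC.
Add 1 hour 41 minutes leg 3 → 8:04 PM UTC.
Add 5 hours and 11 minutes layover in Marquesas → 1:15 AM UTC (Jun 26).
Add 7 hours 37 minutes leg 4 → 8:52 AM UTC.
Dubai is UTC+4:00, so local arrival = 8:52 AM + 4:00 = 12:52 PM on Jun 26.

12:52 PM on June 26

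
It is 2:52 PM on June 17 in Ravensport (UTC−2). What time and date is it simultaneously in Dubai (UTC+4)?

8:52 PM on Jun 17

In UTC: 2:52 PM + 2:00 = 4:52 PM on Jun 17.
Dubai is UTC+4:00: 4:52 PM + 4:00 = 8:52 PM on Jun 17.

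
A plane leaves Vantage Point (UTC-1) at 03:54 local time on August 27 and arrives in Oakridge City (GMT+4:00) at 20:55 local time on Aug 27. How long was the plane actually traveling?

12 hours 1 minute

Oakridge City is 5:00 ahead of Vantage Point.
Clock-face elapsed time (ignoring zones) is 17 hours 1 minute.
Actual elapsed = 17 hours 1 minute − 5:00 = 12 hours 1 minute.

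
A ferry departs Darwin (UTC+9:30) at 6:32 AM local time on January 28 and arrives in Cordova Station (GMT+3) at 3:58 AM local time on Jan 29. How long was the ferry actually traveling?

Departure in UTC: 6:32 AM − 9:30 = 9:02 PM on Jan 27.
Arrival in UTC: 3:58 AM − 3:00 = 12:58 AM on Jan 29.
Elapsed = 12:58 AM − 9:02 PM (+2 days) = 27 hours 56 minutes.

27 hours 56 minutes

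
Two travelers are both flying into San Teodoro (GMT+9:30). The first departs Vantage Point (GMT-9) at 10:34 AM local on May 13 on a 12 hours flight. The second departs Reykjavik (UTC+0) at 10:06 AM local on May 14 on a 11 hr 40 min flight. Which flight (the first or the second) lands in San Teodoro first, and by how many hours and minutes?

Flight 1 in UTC: 10:34 AM + 9:00 = 7:34 PM on May 13.
+12 hours → arrive 7:34 AM UTC on May 14.
Flight 2 departs at 10:06 AM UTC (May 14).
+11 hours 40 minutes → arrive 9:46 PM UTC on May 14.
Flight 1 lands earlier by 14 hours 12 minutes.

the first, by 14 hours 12 minutes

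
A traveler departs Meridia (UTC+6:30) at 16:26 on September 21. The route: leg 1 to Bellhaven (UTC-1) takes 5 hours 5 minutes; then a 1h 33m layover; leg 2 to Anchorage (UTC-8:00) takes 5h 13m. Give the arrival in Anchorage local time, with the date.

13:47 on September 21

Convert departure to UTC: 16:26 − 6:30 = 09:56 UTC on Sep 21.
Add 5 hours 5 minutes leg 1 → 15:01 UTC.
Add 1 hour 33 minutes layover in Bellhaven → 16:34 UTC.
Add 5 hours 13 minutes leg 2 → 21:47 UTC.
Anchorage is UTC−8:00, so local arrival = 21:47 − 8:00 = 13:47 on Sep 21.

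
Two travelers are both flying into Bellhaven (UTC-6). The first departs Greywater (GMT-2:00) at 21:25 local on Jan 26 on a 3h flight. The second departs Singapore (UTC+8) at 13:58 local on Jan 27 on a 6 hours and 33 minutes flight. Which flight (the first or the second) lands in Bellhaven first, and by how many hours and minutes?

Flight 1 in UTC: 21:25 + 2:00 = 23:25 on Jan 26.
+3 hours → arrive 02:25 UTC on Jan 27.
Flight 2 in UTC: 13:58 − 8:00 = 05:58 on Jan 27.
+6 hours 33 minutes → arrive 12:31 UTC on Jan 27.
Flight 1 lands earlier by 10 hours 6 minutes.

the first, by 10 hours 6 minutes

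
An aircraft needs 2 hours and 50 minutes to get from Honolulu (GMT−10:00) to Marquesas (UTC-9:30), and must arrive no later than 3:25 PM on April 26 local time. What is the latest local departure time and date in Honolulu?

Target arrival in UTC: 3:25 PM + 9:30 = 12:55 AM on Apr 27.
Subtract 2 hours and 50 minutes → departure 10:05 PM UTC on Apr 26.
Honolulu is UTC−10:00: 10:05 PM − 10:00 = 12:05 PM on Apr 26.

12:05 PM on Apr 26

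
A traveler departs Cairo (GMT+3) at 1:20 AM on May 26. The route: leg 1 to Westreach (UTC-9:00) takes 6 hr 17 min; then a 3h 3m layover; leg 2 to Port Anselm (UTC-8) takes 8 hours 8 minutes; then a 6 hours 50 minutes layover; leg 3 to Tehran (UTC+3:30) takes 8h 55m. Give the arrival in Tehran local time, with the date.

Convert departure to UTC: 1:20 AM − 3:00 = 10:20 PM UTC on May 25.
Add 6 hours 17 minutes leg 1 → 4:37 AM UTC (May 26).
Add 3 hours 3 minutes layover in Westreach → 7:40 AM UTC.
Add 8 hours and 8 minutes leg 2 → 3:48 PM UTC.
Add 6 hours 50 minutes layover in Port Anselm → 10:38 PM UTC.
Add 8 hours 55 minutes leg 3 → 7:33 AM UTC (May 27).
Tehran is UTC+3:30, so local arrival = 7:33 AM + 3:30 = 11:03 AM on May 27.

11:03 AM on May 27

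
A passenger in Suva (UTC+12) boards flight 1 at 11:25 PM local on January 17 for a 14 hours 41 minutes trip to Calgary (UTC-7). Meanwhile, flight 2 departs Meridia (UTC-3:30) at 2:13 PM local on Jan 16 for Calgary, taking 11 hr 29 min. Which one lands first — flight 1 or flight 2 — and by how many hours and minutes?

Flight 1 in UTC: 11:25 PM − 12:00 = 11:25 AM on Jan 17.
+14 hours and 41 minutes → arrive 2:06 AM UTC on Jan 18.
Flight 2 in UTC: 2:13 PM + 3:30 = 5:43 PM on Jan 16.
+11 hours 29 minutes → arrive 5:12 AM UTC on Jan 17.
Flight 2 lands earlier by 20 hours 54 minutes.

the second, by 20 hours 54 minutes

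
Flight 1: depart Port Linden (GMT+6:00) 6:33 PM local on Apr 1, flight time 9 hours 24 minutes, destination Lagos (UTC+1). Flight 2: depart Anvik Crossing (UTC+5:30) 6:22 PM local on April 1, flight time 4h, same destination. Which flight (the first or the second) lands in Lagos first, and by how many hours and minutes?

Flight 1 in UTC: 6:33 PM − 6:00 = 12:33 PM on Apr 1.
+9 hours 24 minutes → arrive 9:57 PM UTC on Apr 1.
Flight 2 in UTC: 6:22 PM − 5:30 = 12:52 PM on Apr 1.
+4 hours → arrive 4:52 PM UTC on Apr 1.
Flight 2 lands earlier by 5 hours 5 minutes.

the second, by 5 hours 5 minutes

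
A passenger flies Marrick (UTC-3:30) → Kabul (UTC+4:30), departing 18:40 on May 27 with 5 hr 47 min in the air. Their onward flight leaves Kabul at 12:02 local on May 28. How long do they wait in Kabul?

Convert departure to UTC: 18:40 + 3:30 = 22:10 UTC on May 27.
Add 5 hours 47 minutes flight time → 03:57 UTC (May 28).
Kabul is UTC+4:30, so local arrival = 03:57 + 4:30 = 08:27 on May 28.
Layover = 12:02 − 08:27 = 3 hours 35 minutes.

3 hours 35 minutes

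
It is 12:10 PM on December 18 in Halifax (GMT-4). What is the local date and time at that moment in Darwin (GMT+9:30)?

In UTC: 12:10 PM + 4:00 = 4:10 PM on Dec 18.
Darwin is UTC+9:30: 4:10 PM + 9:30 = 1:40 AM on Dec 19.

1:40 AM on December 19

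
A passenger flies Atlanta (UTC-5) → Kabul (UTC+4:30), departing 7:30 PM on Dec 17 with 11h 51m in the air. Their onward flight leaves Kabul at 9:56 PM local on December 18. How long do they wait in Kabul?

Convert departure to UTC: 7:30 PM + 5:00 = 12:30 AM UTC on Dec 18.
Add 11 hours and 51 minutes flight time → 12:21 PM UTC.
Kabul is UTC+4:30, so local arrival = 12:21 PM + 4:30 = 4:51 PM on Dec 18.
Layover = 9:56 PM − 4:51 PM = 5 hours 5 minutes.

5 hours 5 minutes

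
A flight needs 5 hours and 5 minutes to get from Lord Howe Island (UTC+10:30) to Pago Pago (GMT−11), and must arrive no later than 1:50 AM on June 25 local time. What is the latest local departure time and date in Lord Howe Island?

6:15 PM on Jun 25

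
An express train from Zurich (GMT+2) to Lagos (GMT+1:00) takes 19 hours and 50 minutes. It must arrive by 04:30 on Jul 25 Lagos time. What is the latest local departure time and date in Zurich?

Target arrival in UTC: 04:30 − 1:00 = 03:30 on Jul 25.
Subtract 19 hours and 50 minutes → departure 07:40 UTC on Jul 24.
Zurich is UTC+2:00: 07:40 + 2:00 = 09:40 on Jul 24.

09:40 on July 24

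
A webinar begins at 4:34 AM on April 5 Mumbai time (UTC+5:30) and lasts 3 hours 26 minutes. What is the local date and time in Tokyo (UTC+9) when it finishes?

11:30 AM on April 5

Convert start to UTC: 4:34 AM − 5:30 = 11:04 PM UTC on Apr 4.
Add 3 hours 26 minutes duration → 2:30 AM UTC (Apr 5).
Tokyo is UTC+9:00, so local end time = 2:30 AM + 9:00 = 11:30 AM on Apr 5.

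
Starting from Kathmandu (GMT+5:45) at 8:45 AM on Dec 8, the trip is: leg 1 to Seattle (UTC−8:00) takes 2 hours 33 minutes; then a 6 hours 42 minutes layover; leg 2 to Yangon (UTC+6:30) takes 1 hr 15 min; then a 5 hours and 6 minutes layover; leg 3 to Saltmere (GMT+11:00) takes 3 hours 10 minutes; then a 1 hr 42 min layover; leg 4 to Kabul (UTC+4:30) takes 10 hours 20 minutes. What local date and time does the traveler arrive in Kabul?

Convert departure to UTC: 8:45 AM − 5:45 = 3:00 AM UTC on Dec 8.
Add 2 hours and 33 minutes leg 1 → 5:33 AM UTC.
Add 6 hours 42 minutes layover in Seattle → 12:15 PM UTC.
Add 1 hour and 15 minutes leg 2 → 1:30 PM UTC.
Add 5 hours 6 minutes layover in Yangon → 6:36 PM UTC.
Add 3 hours and 10 minutes leg 3 → 9:46 PM UTC.
Add 1 hour 42 minutes layover in Saltmere → 11:28 PM UTC.
Add 10 hours 20 minutes leg 4 → 9:48 AM UTC (Dec 9).
Kabul is UTC+4:30, so local arrival = 9:48 AM + 4:30 = 2:18 PM on Dec 9.

2:18 PM on December 9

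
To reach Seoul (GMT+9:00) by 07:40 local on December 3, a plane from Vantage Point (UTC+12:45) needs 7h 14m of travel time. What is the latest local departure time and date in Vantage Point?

04:11 on Dec 3

Target arrival in UTC: 07:40 − 9:00 = 22:40 on Dec 2.
Subtract 7 hours and 14 minutes → departure 15:26 UTC on Dec 2.
Vantage Point is UTC+12:45: 15:26 + 12:45 = 04:11 on Dec 3.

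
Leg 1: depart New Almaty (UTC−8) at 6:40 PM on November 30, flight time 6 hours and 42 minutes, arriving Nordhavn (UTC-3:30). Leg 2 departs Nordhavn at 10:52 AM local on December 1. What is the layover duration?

Convert departure to UTC: 6:40 PM + 8:00 = 2:40 AM UTC on Dec 1.
Add 6 hours 42 minutes flight time → 9:22 AM UTC.
Nordhavn is UTC−3:30, so local arrival = 9:22 AM − 3:30 = 5:52 AM on Dec 1.
Layover = 10:52 AM − 5:52 AM = 5 hours.

5 hours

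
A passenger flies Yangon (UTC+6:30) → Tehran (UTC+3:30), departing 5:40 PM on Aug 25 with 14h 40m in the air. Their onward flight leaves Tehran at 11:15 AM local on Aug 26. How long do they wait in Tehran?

Convert departure to UTC: 5:40 PM − 6:30 = 11:10 AM UTC on Aug 25.
Add 14 hours 40 minutes flight time → 1:50 AM UTC (Aug 26).
Tehran is UTC+3:30, so local arrival = 1:50 AM + 3:30 = 5:20 AM on Aug 26.
Layover = 11:15 AM − 5:20 AM = 5 hours 55 minutes.

5 hours 55 minutes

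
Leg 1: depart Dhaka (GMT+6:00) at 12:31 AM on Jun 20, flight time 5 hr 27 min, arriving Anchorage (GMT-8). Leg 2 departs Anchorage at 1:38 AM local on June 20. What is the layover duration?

Convert departure to UTC: 12:31 AM − 6:00 = 6:31 PM UTC on Jun 19.
Add 5 hours and 27 minutes flight time → 11:58 PM UTC.
Anchorage is UTC−8:00, so local arrival = 11:58 PM − 8:00 = 3:58 PM on Jun 19.
Layover = 1:38 AM − 3:58 PM (+1 day) = 9 hours 40 minutes.

9 hours 40 minutes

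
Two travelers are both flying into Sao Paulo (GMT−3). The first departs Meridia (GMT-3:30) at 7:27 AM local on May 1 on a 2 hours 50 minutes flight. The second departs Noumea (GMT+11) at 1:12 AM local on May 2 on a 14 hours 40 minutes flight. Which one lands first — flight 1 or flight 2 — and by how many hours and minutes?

the first, by 15 hours 5 minutes

Flight 1 in UTC: 7:27 AM + 3:30 = 10:57 AM on May 1.
+2 hours and 50 minutes → arrive 1:47 PM UTC on May 1.
Flight 2 in UTC: 1:12 AM − 11:00 = 2:12 PM on May 1.
+14 hours 40 minutes → arrive 4:52 AM UTC on May 2.
Flight 1 lands earlier by 15 hours 5 minutes.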